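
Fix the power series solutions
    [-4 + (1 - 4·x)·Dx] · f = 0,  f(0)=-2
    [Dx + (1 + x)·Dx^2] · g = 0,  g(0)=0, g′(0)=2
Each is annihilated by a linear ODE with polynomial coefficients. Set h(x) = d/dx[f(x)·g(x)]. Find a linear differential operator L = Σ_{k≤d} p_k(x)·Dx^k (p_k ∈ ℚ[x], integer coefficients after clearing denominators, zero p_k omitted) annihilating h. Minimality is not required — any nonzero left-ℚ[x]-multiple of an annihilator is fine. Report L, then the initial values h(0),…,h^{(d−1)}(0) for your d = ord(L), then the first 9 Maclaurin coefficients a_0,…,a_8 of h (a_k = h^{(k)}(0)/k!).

f: a_k = -2, -8, -32, -128, -512, -2048, -8192, -32768, -131072, …
g: a_k = 0, 2, -1, 2/3, -1/2, 2/5, -1/3, 2/7, -1/4, …
L₀ := L_f ⊗_s L_g (sym. prod.), ord ≤ 2.
Derive L from L₀ (diff closure).
L = 16 + (10 + 20·x)·Dx + (-1 + 3·x + 4·x^2)·Dx^2  (order 2).
h: a_k = -4, -28, -172, -2740/3, -13712/3, -109676/5, -1535524/15, -49136348/105, -73704662/35, …
ICs: h(0) = -4, h′(0) = -28.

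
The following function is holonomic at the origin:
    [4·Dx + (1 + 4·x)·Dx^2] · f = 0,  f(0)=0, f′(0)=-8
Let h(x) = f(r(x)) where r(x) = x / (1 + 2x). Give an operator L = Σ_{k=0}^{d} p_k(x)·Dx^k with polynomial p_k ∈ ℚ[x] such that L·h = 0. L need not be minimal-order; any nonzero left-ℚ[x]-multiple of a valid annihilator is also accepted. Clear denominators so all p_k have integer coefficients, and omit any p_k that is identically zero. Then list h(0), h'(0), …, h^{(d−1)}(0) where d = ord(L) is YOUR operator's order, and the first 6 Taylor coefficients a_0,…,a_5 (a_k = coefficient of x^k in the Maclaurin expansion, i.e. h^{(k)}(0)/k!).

L = (8 + 24·x)·Dx + (1 + 8·x + 12·x^2)·Dx^2  (order 2).
h: a_k = 0, -8, 32, -416/3, 640, -15488/5, …
ICs: h(0) = 0, h′(0) = -8.

f: a_k = 0, -8, 16, -128/3, 128, -2048/5, …
Change of var in L_f (x↦r) gives L₀.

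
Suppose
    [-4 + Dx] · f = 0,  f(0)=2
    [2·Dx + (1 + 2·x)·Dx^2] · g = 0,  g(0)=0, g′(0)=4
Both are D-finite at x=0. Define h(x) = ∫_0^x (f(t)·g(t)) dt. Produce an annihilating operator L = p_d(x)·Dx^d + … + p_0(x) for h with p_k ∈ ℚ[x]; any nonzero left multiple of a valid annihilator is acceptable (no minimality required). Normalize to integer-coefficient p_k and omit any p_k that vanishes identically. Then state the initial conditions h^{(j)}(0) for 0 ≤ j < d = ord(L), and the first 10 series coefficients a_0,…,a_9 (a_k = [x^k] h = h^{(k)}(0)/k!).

L = (8 + 32·x)·Dx + (-6 - 16·x)·Dx^2 + (1 + 2·x)·Dx^3  (order 3).
h: a_k = 0, 0, 4, 8, 32/3, 48/5, 352/45, 256/63, 1088/315, -128/405, …
ICs: h(0) = 0, h′(0) = 0, h′′(0) = 8.

f: a_k = 2, 8, 16, 64/3, 64/3, 256/15, 512/45, 2048/315, 1024/315, 4096/2835, …
g: a_k = 0, 4, -4, 16/3, -8, 64/5, -64/3, 256/7, -64, 1024/9, …
L₀ := L_f ⊗_s L_g (sym. prod.), ord ≤ 2.
∫: right-multiply L₀ by Dx.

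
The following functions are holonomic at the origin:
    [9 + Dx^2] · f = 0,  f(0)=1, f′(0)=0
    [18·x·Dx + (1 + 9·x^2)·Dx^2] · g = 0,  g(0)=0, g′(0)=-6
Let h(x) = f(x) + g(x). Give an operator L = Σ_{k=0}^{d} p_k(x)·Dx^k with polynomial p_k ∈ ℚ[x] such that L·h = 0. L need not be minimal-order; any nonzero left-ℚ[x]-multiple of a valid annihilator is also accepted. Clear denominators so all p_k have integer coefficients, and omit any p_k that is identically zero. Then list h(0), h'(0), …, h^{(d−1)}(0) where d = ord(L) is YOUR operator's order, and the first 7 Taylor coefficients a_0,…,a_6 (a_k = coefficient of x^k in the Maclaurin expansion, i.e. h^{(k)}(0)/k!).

L = (-1782·x + 20412·x^3 + 13122·x^5)·Dx + (-9 + 567·x^2 + 6561·x^4 + 6561·x^6)·Dx^2 + (-198·x + 2268·x^3 + 1458·x^5)·Dx^3 + (-1 + 63·x^2 + 729·x^4 + 729·x^6)·Dx^4  (order 4).
h: a_k = 1, -6, -9/2, 18, 27/8, -486/5, -81/80, …
ICs: h(0) = 1, h′(0) = -6, h′′(0) = -9, h′′′(0) = 108.

f: a_k = 1, 0, -9/2, 0, 27/8, 0, -81/80, …
g: a_k = 0, -6, 0, 18, 0, -486/5, 0, …
Sum ⇒ L₀ = lclm(L_f,L_g) in ℚ(x)⟨Dx⟩.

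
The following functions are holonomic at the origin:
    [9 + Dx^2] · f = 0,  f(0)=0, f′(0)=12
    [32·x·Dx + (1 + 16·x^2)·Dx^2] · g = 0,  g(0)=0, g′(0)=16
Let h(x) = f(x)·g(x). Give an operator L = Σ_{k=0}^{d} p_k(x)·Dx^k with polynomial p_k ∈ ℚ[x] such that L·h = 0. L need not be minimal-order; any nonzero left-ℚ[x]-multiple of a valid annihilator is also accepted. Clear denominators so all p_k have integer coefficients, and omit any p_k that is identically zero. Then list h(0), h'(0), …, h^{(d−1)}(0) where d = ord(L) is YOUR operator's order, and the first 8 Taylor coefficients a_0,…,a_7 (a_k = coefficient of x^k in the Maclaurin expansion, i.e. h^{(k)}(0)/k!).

f: a_k = 0, 12, 0, -18, 0, 81/10, 0, -243/140, …
g: a_k = 0, 16, 0, -256/3, 0, 4096/5, 0, -65536/7, …
Sym-product of L_f,L_g gives L₀ (≤ ord 4).
L = (16425 + 696384·x^2 + 2778624·x^4 + 11943936·x^6 + 47775744·x^8) + (23616·x + 543744·x^3 + 3981312·x^5 + 21233664·x^7)·Dx + (2050 + 87168·x^2 + 470016·x^4 + 2654208·x^6 + 10616832·x^8)·Dx^2 + (2624·x + 60416·x^3 + 442368·x^5 + 2359296·x^7)·Dx^3 + (25 + 1088·x^2 + 17920·x^4 + 147456·x^6 + 589824·x^8)·Dx^4  (order 4).
h: a_k = 0, 0, 192, 0, -1312, 0, 11496, 0, …
ICs: h(0) = 0, h′(0) = 0, h′′(0) = 384, h′′′(0) = 0.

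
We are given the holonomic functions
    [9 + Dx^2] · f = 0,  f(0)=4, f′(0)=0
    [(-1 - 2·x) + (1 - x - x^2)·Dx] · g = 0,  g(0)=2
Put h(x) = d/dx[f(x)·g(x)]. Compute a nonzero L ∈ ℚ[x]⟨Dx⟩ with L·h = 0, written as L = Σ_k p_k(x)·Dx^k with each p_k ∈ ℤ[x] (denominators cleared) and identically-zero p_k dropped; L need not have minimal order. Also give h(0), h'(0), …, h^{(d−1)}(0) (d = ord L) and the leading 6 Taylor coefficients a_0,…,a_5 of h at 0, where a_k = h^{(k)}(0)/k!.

L = (3 - 162·x - 81·x^2 + 162·x^3 + 81·x^4) + (-12 - 6·x + 54·x^2 + 36·x^3)·Dx + (7 - 16·x - 7·x^2 + 18·x^3 + 9·x^4)·Dx^2  (order 2).
h: a_k = 8, -40, -36, -20, -85, -903/5, …
ICs: h(0) = 8, h′(0) = -40.

f: a_k = 4, 0, -18, 0, 27/2, 0, …
g: a_k = 2, 2, 4, 6, 10, 16, …
Product ⇒ symmetric product L₀, ord ≤ 2.
h₀' ⇒ L via d/dx closure of L₀.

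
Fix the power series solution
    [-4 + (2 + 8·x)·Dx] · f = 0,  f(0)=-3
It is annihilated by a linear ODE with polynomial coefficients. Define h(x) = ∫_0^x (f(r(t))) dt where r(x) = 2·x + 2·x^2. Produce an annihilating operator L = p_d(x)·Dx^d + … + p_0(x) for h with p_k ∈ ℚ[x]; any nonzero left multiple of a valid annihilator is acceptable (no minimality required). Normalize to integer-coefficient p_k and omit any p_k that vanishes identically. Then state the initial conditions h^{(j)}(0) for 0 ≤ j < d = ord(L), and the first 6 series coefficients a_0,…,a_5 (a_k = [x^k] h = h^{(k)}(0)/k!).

f: a_k = -3, -6, 6, -12, 30, -84, …
h₀=f(r): pull back L_f along r ⇒ L₀.
h=∫h₀ ⇒ L = L₀·Dx.
L = (-4 - 8·x)·Dx + (1 + 8·x + 8·x^2)·Dx^2  (order 2).
h: a_k = 0, -3, -6, 4, -12, 216/5, …
ICs: h(0) = 0, h′(0) = -3.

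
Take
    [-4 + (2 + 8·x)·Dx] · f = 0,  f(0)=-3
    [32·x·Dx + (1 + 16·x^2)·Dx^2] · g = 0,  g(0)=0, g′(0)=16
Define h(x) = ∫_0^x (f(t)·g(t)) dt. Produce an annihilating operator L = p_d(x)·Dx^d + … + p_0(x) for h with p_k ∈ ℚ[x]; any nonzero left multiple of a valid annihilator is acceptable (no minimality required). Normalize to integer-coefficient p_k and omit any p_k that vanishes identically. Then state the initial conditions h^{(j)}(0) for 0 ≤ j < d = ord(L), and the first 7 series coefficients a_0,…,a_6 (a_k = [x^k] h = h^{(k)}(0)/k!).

f: a_k = -3, -6, 6, -12, 30, -84, 252, …
g: a_k = 0, 16, 0, -256/3, 0, 4096/5, 0, …
h₀=f·g: eliminate ⇒ L₀, order ≤ 1·2.
∫: right-multiply L₀ by Dx.
L = (12 - 64·x - 64·x^2)·Dx + (-4 + 16·x + 192·x^2 + 256·x^3)·Dx^2 + (1 + 8·x + 32·x^2 + 128·x^3 + 256·x^4)·Dx^3  (order 3).
h: a_k = 0, 0, -24, -32, 88, 64, -6224/15, …
ICs: h(0) = 0, h′(0) = 0, h′′(0) = -48.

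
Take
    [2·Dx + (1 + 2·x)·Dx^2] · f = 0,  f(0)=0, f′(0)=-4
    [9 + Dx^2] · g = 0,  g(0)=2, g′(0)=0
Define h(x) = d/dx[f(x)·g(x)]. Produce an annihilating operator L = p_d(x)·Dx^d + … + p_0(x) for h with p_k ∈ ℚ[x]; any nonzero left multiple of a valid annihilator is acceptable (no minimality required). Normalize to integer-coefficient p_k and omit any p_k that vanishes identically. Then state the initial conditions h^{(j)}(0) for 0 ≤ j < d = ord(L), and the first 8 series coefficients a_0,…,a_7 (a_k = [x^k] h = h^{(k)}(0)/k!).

f: a_k = 0, -4, 4, -16/3, 8, -64/5, 64/3, -256/7, …
g: a_k = 2, 0, -9, 0, 27/4, 0, -81/40, 0, …
h₀=f·g: eliminate ⇒ L₀, order ≤ 2·2.
Differentiate: ansatz ord ≤ ord L₀ ⇒ L.
L = (-1890 - 5103·x + 24057·x^2 + 163296·x^3 + 344088·x^4 + 314928·x^5 + 104976·x^6) + (-297 + 1998·x + 19440·x^2 + 51840·x^3 + 58320·x^4 + 23328·x^5)·Dx + (-147 + 738·x + 11106·x^2 + 44064·x^3 + 80352·x^4 + 69984·x^5 + 23328·x^6)·Dx^2 + (-33 + 222·x + 2160·x^2 + 5760·x^3 + 6480·x^4 + 2592·x^5)·Dx^3 + (7 + 145·x + 937·x^2 + 2880·x^3 + 4680·x^4 + 3888·x^5 + 1296·x^6)·Dx^4  (order 4).
h: a_k = -8, 16, 76, -80, -23, -14, 991/10, -724/5, …
ICs: h(0) = -8, h′(0) = 16, h′′(0) = 152, h′′′(0) = -480.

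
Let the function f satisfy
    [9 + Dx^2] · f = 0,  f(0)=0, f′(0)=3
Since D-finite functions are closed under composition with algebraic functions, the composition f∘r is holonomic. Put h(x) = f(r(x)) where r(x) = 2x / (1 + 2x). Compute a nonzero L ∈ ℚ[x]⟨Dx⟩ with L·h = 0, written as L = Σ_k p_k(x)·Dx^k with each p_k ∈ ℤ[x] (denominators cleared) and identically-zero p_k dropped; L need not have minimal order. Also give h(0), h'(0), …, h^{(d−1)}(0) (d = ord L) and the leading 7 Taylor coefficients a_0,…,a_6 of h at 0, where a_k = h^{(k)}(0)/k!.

f: a_k = 0, 3, 0, -9/2, 0, 81/40, 0, …
h₀=f(r): pull back L_f along r ⇒ L₀.
L = 36 + (4 + 24·x + 48·x^2 + 32·x^3)·Dx + (1 + 8·x + 24·x^2 + 32·x^3 + 16·x^4)·Dx^2  (order 2).
h: a_k = 0, 6, -12, -12, 168, -3516/5, 2040, …
ICs: h(0) = 0, h′(0) = 6.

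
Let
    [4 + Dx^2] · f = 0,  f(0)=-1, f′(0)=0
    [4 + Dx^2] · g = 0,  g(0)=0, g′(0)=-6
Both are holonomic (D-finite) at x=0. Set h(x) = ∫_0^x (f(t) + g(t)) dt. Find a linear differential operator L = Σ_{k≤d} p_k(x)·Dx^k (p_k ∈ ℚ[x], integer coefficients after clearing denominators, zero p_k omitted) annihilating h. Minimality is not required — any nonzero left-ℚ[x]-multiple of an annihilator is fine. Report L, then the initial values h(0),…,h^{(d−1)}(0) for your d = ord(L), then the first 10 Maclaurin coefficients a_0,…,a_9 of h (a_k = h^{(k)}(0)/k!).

f: a_k = -1, 0, 2, 0, -2/3, 0, 4/45, 0, -2/315, 0, …
g: a_k = 0, -6, 0, 4, 0, -4/5, 0, 8/105, 0, -4/945, …
f+g: L₀ = lclm(L_f,L_g), ord ≤ 2+2.
∫: right-multiply L₀ by Dx.
L = 4·Dx + Dx^3  (order 3).
h: a_k = 0, -1, -3, 2/3, 1, -2/15, -2/15, 4/315, 1/105, -2/2835, …
ICs: h(0) = 0, h′(0) = -1, h′′(0) = -6.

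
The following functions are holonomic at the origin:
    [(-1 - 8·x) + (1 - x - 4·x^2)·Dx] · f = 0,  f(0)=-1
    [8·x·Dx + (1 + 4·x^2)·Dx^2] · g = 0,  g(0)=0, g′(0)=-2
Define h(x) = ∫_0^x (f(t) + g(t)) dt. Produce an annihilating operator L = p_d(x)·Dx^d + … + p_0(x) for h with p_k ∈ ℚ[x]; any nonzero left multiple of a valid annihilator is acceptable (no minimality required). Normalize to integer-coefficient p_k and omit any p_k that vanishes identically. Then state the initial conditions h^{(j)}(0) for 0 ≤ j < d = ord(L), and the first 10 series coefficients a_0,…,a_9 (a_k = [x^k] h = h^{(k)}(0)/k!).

f: a_k = -1, -1, -5, -9, -29, -65, -181, -441, -1165, -2929, …
g: a_k = 0, -2, 0, 8/3, 0, -32/5, 0, 128/7, 0, -512/9, …
Weyl lclm of L_f,L_g ⇒ L₀ (ord ≤ 3).
h=∫₀ˣh₀: take L = L₀·Dx.
L = (-40 + 160·x + 2272·x^2 + 4608·x^3 + 16896·x^4 + 6144·x^6)·Dx^2 + (31 + 264·x + 364·x^2 + 2208·x^3 + 4160·x^4 + 12800·x^5 + 768·x^6 + 6144·x^7)·Dx^3 + (-5 - 11·x - 80·x^2 + 116·x^3 + 80·x^4 + 704·x^5 + 1536·x^6 + 256·x^7 + 1024·x^8)·Dx^4  (order 4).
h: a_k = 0, -1, -3/2, -5/3, -19/12, -29/5, -119/10, -181/7, -2959/56, -1165/9, …
ICs: h(0) = 0, h′(0) = -1, h′′(0) = -3, h′′′(0) = -10.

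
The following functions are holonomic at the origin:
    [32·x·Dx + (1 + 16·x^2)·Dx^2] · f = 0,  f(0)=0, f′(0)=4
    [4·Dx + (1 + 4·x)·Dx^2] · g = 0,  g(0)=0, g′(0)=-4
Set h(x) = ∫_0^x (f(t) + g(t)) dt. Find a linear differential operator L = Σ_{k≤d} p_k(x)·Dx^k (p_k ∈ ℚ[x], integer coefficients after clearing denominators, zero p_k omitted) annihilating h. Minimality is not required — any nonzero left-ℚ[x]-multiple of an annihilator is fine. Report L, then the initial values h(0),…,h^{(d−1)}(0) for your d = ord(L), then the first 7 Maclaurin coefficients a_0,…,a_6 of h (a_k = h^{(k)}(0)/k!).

f: a_k = 0, 4, 0, -64/3, 0, 1024/5, 0, …
g: a_k = 0, -4, 8, -64/3, 64, -1024/5, 2048/3, …
h₀=f+g: left-lcm gives L₀, ord ≤ 4.
h=∫h₀ ⇒ L = L₀·Dx.
L = (-32 - 384·x + 1536·x^2 + 2048·x^3)·Dx^2 + (-16 - 64·x + 3072·x^3 + 4096·x^4)·Dx^3 + (-1 + 4·x + 32·x^2 + 128·x^3 + 768·x^4 + 1024·x^5)·Dx^4  (order 4).
h: a_k = 0, 0, 0, 8/3, -32/3, 64/5, 0, …
ICs: h(0) = 0, h′(0) = 0, h′′(0) = 0, h′′′(0) = 16.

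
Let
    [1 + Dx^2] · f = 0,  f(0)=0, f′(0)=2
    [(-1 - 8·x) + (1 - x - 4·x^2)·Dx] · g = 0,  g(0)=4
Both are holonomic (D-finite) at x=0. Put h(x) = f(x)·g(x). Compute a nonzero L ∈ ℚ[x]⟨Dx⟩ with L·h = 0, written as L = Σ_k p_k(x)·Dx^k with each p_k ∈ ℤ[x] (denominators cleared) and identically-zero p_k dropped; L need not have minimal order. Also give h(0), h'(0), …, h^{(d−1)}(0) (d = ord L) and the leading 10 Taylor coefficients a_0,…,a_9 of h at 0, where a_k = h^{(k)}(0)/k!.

f: a_k = 0, 2, 0, -1/3, 0, 1/60, 0, -1/2520, 0, 1/181440, …
g: a_k = 4, 4, 20, 36, 116, 260, 724, 1764, 4660, 11716, …
L₀ := L_f ⊗_s L_g (sym. prod.), ord ≤ 2.
L = (7 + x + 4·x^2) + (2 + 16·x)·Dx + (-1 + x + 4·x^2)·Dx^2  (order 2).
h: a_k = 0, 8, 8, 116/3, 212/3, 1127/5, 7621/15, 888089/630, 2168417/630, 411895657/45360, …
ICs: h(0) = 0, h′(0) = 8.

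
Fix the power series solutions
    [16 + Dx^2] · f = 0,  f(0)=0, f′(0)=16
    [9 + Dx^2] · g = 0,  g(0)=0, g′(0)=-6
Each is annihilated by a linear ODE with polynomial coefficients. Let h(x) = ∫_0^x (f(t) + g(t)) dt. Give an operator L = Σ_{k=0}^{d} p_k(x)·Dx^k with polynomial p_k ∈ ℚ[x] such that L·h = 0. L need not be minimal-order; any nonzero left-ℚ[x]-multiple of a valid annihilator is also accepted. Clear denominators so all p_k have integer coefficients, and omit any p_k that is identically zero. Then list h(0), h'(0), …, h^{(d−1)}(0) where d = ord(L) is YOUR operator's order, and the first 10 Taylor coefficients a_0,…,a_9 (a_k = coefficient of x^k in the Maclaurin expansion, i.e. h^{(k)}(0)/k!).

L = 144·Dx + 25·Dx^3 + Dx^5  (order 5).
h: a_k = 0, 0, 5, 0, -101/12, 0, 361/72, 0, -30581/20160, 0, …
ICs: h(0) = 0, h′(0) = 0, h′′(0) = 10, h′′′(0) = 0, h′′′′(0) = -202.

f: a_k = 0, 16, 0, -128/3, 0, 512/15, 0, -4096/315, 0, 8192/2835, …
g: a_k = 0, -6, 0, 9, 0, -81/20, 0, 243/280, 0, -243/2240, …
f+g: L₀ = lclm(L_f,L_g), ord ≤ 2+2.
∫: right-multiply L₀ by Dx.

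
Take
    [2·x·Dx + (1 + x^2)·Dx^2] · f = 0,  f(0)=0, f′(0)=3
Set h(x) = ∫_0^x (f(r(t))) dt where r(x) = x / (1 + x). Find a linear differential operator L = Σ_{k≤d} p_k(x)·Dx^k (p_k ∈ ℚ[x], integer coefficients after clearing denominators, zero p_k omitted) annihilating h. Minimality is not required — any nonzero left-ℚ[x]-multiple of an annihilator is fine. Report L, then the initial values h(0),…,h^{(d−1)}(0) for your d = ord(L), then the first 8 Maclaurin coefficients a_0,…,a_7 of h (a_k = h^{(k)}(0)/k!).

f: a_k = 0, 3, 0, -1, 0, 3/5, 0, -3/7, …
Change of var in L_f (x↦r) gives L₀.
Integrate: L := L₀·Dx.
L = (2 + 4·x)·Dx^2 + (1 + 2·x + 2·x^2)·Dx^3  (order 3).
h: a_k = 0, 0, 3/2, -1, 1/2, 0, -2/5, 4/7, …
ICs: h(0) = 0, h′(0) = 0, h′′(0) = 3.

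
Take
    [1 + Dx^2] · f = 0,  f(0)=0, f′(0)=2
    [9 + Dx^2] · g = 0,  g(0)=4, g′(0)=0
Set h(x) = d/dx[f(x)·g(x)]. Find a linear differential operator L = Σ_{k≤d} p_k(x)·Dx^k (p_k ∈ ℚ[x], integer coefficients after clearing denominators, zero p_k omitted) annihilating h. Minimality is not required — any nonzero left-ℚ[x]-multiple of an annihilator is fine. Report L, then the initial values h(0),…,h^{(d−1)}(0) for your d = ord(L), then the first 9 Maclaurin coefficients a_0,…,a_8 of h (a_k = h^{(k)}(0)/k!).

f: a_k = 0, 2, 0, -1/3, 0, 1/60, 0, -1/2520, 0, …
g: a_k = 4, 0, -18, 0, 27/2, 0, -81/20, 0, 729/1120, …
L₀ := L_f ⊗_s L_g (sym. prod.), ord ≤ 4.
h₀' ⇒ L via d/dx closure of L₀.
L = 64 + 20·Dx^2 + Dx^4  (order 4).
h: a_k = 8, 0, -112, 0, 496/3, 0, -4064/45, 0, 1168/45, …
ICs: h(0) = 8, h′(0) = 0, h′′(0) = -224, h′′′(0) = 0.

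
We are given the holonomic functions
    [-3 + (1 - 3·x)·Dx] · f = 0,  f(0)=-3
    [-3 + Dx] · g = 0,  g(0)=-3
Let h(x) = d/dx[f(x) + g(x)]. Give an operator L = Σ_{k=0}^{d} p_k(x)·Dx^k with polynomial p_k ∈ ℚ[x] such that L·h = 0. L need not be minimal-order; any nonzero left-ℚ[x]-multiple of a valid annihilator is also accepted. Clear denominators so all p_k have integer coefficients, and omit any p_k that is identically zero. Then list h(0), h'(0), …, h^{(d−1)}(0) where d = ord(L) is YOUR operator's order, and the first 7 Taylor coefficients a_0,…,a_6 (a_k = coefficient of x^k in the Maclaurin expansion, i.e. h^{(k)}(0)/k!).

f: a_k = -3, -9, -27, -81, -243, -729, -2187, …
g: a_k = -3, -9, -27/2, -27/2, -81/8, -243/40, -243/80, …
Sum ⇒ L₀ = lclm(L_f,L_g) in ℚ(x)⟨Dx⟩.
Derive L from L₀ (diff closure).
L = (36 + 54·x) + (-15 - 18·x + 27·x^2)·Dx + (1 - 9·x^2)·Dx^2  (order 2).
h: a_k = -18, -81, -567/2, -2025/2, -29403/8, -525609/40, -3674889/80, …
ICs: h(0) = -18, h′(0) = -81.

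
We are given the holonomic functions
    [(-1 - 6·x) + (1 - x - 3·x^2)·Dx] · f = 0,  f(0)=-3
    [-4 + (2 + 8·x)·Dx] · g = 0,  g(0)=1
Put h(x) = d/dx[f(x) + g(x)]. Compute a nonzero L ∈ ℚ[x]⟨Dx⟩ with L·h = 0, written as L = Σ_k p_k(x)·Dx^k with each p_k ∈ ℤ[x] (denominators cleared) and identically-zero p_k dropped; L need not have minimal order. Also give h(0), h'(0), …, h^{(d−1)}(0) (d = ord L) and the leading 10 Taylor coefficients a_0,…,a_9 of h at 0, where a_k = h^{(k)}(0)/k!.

f: a_k = -3, -3, -12, -21, -57, -120, -291, -651, -1524, -3477, …
g: a_k = 1, 2, -2, 4, -10, 28, -84, 264, -858, 2860, …
Sum ⇒ L₀ = lclm(L_f,L_g) in ℚ(x)⟨Dx⟩.
Differentiate: ansatz ord ≤ ord L₀ ⇒ L.
L = (-90 - 516·x - 1548·x^2 - 1296·x^3 - 1620·x^4) + (-15 - 288·x - 1752·x^2 - 4068·x^3 - 4914·x^4 - 4860·x^5)·Dx + (5 + 45·x + 109·x^2 - 18·x^3 - 468·x^4 - 1278·x^5 - 1080·x^6)·Dx^2  (order 2).
h: a_k = -1, -28, -51, -268, -460, -2250, -2709, -19056, -5553, -177730, …
ICs: h(0) = -1, h′(0) = -28.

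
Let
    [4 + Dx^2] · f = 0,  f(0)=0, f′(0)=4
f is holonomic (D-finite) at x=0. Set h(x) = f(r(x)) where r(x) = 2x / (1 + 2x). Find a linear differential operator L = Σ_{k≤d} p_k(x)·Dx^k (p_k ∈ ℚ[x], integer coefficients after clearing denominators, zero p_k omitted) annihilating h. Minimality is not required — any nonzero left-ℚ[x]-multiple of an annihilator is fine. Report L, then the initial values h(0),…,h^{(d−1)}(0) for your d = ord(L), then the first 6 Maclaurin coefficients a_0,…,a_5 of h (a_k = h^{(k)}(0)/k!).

L = 16 + (4 + 24·x + 48·x^2 + 32·x^3)·Dx + (1 + 8·x + 24·x^2 + 32·x^3 + 16·x^4)·Dx^2  (order 2).
h: a_k = 0, 8, -16, 32/3, 64, -5504/15, …
ICs: h(0) = 0, h′(0) = 8.

f: a_k = 0, 4, 0, -8/3, 0, 8/15, …
h₀=f(r): pull back L_f along r ⇒ L₀.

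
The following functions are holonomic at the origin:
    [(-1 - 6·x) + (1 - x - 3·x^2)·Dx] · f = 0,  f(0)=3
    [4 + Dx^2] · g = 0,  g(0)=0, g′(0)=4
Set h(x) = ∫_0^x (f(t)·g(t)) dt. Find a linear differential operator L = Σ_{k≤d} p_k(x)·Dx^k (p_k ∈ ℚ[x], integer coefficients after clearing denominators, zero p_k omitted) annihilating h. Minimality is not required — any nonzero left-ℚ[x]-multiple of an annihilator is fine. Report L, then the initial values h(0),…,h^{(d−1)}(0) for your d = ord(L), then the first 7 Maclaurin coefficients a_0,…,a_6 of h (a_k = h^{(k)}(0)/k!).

f: a_k = 3, 3, 12, 21, 57, 120, 291, …
g: a_k = 0, 4, 0, -8/3, 0, 8/15, 0, …
f·g: L₀ = L_f ⊗_s L_g, ord ≤ 1·2.
h=∫h₀ ⇒ L = L₀·Dx.
L = (2 + 4·x + 12·x^2)·Dx + (2 + 12·x)·Dx^2 + (-1 + x + 3·x^2)·Dx^3  (order 3).
h: a_k = 0, 0, 6, 4, 10, 76/5, 494/15, …
ICs: h(0) = 0, h′(0) = 0, h′′(0) = 12.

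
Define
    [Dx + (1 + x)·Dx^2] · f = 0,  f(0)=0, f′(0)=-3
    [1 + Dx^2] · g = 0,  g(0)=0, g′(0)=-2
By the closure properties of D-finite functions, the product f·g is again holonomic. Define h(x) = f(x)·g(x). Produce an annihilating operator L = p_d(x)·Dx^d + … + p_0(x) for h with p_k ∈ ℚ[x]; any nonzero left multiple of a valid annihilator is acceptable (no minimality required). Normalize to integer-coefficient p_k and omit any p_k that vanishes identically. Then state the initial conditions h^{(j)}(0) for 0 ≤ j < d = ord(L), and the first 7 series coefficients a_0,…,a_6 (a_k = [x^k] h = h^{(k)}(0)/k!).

L = (-3 + 6·x + 19·x^2 + 16·x^3 + 4·x^4) + (4 + 20·x + 24·x^2 + 8·x^3)·Dx + (20·x + 42·x^2 + 32·x^3 + 8·x^4)·Dx^2 + (4 + 20·x + 24·x^2 + 8·x^3)·Dx^3 + (3 + 14·x + 23·x^2 + 16·x^3 + 4·x^4)·Dx^4  (order 4).
h: a_k = 0, 0, 6, -3, 1, -1, 11/12, …
ICs: h(0) = 0, h′(0) = 0, h′′(0) = 12, h′′′(0) = -18.

f: a_k = 0, -3, 3/2, -1, 3/4, -3/5, 1/2, …
g: a_k = 0, -2, 0, 1/3, 0, -1/60, 0, …
Product ⇒ symmetric product L₀, ord ≤ 4.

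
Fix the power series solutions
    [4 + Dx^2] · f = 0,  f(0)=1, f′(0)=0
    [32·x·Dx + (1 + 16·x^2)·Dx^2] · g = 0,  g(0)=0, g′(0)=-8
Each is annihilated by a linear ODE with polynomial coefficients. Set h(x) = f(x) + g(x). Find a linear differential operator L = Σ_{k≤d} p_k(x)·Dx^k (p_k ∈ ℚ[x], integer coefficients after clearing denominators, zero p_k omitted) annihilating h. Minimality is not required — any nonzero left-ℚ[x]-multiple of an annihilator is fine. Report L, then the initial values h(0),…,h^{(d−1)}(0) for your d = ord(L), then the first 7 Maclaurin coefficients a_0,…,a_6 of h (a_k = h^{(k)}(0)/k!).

f: a_k = 1, 0, -2, 0, 2/3, 0, -4/45, …
g: a_k = 0, -8, 0, 128/3, 0, -2048/5, 0, …
Sum ⇒ L₀ = lclm(L_f,L_g) in ℚ(x)⟨Dx⟩.
L = (-6016·x + 102400·x^3 + 32768·x^5)·Dx + (-28 + 1216·x^2 + 27648·x^4 + 16384·x^6)·Dx^2 + (-1504·x + 25600·x^3 + 8192·x^5)·Dx^3 + (-7 + 304·x^2 + 6912·x^4 + 4096·x^6)·Dx^4  (order 4).
h: a_k = 1, -8, -2, 128/3, 2/3, -2048/5, -4/45, …
ICs: h(0) = 1, h′(0) = -8, h′′(0) = -4, h′′′(0) = 256.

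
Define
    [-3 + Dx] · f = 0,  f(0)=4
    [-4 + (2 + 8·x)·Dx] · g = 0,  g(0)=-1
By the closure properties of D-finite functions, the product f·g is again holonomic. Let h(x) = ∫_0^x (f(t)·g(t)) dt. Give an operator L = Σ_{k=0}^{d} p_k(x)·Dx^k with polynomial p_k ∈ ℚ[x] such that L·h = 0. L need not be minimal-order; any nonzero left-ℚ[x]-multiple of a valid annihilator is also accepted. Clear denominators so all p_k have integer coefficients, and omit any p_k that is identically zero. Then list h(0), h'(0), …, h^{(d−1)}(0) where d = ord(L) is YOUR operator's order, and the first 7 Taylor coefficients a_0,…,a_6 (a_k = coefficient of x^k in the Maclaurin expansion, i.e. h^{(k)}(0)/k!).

L = (-5 - 12·x)·Dx + (1 + 4·x)·Dx^2  (order 2).
h: a_k = 0, -4, -10, -34/3, -23/2, -43/10, -631/60, …
ICs: h(0) = 0, h′(0) = -4.

f: a_k = 4, 12, 18, 18, 27/2, 81/10, 81/20, …
g: a_k = -1, -2, 2, -4, 10, -28, 84, …
Product ⇒ symmetric product L₀, ord ≤ 1.
Integrate: L := L₀·Dx.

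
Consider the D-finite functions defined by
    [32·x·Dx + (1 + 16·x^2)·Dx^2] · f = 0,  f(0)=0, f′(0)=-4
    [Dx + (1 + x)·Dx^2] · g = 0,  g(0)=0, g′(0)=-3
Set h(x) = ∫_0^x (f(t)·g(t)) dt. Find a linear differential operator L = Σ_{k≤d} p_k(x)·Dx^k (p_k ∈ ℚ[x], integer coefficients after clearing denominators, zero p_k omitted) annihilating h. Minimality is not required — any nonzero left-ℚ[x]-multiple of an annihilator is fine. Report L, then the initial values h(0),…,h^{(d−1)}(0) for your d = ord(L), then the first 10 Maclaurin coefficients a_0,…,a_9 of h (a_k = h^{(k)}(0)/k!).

f: a_k = 0, -4, 0, 64/3, 0, -1024/5, 0, 16384/7, 0, -262144/9, …
g: a_k = 0, -3, 3/2, -1, 3/4, -3/5, 1/2, -3/7, 3/8, -1/3, …
L₀ := L_f ⊗_s L_g (sym. prod.), ord ≤ 4.
∫: right-multiply L₀ by Dx.
L = (4224 + 8384·x + 204800·x^2 + 531456·x^3 + 491520·x^4 + 212992·x^5 + 262144·x^7)·Dx^2 + (4098 + 28864·x + 258368·x^2 + 1045504·x^3 + 1798144·x^4 + 1523712·x^5 + 573440·x^6 + 786432·x^7 + 917504·x^8)·Dx^3 + (132 + 8644·x + 37632·x^2 + 196032·x^3 + 614400·x^4 + 955392·x^5 + 786432·x^6 + 540672·x^7 + 786432·x^8 + 524288·x^9)·Dx^4 + (65 + 258·x + 2497·x^2 + 8576·x^3 + 30336·x^4 + 76800·x^5 + 118272·x^6 + 98304·x^7 + 98304·x^8 + 131072·x^9 + 65536·x^10)·Dx^5  (order 5).
h: a_k = 0, 0, 0, 4, -3/2, -12, 29/6, 1276/15, -733/20, -2276/3, …
ICs: h(0) = 0, h′(0) = 0, h′′(0) = 0, h′′′(0) = 24, h′′′′(0) = -36.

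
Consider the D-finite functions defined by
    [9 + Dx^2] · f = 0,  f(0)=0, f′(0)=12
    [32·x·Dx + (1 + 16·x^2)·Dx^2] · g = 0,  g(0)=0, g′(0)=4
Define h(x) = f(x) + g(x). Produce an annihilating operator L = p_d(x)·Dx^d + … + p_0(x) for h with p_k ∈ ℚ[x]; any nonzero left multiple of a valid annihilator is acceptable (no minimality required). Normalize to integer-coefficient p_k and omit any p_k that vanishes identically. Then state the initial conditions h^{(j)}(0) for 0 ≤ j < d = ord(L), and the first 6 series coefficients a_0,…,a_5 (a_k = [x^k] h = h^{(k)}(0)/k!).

f: a_k = 0, 12, 0, -18, 0, 81/10, …
g: a_k = 0, 4, 0, -64/3, 0, 1024/5, …
h₀=f+g: left-lcm gives L₀, ord ≤ 4.
L = (-52704·x + 967680·x^3 + 663552·x^5)·Dx + (-207 + 13104·x^2 + 283392·x^4 + 331776·x^6)·Dx^2 + (-5856·x + 107520·x^3 + 73728·x^5)·Dx^3 + (-23 + 1456·x^2 + 31488·x^4 + 36864·x^6)·Dx^4  (order 4).
h: a_k = 0, 16, 0, -118/3, 0, 2129/10, …
ICs: h(0) = 0, h′(0) = 16, h′′(0) = 0, h′′′(0) = -236.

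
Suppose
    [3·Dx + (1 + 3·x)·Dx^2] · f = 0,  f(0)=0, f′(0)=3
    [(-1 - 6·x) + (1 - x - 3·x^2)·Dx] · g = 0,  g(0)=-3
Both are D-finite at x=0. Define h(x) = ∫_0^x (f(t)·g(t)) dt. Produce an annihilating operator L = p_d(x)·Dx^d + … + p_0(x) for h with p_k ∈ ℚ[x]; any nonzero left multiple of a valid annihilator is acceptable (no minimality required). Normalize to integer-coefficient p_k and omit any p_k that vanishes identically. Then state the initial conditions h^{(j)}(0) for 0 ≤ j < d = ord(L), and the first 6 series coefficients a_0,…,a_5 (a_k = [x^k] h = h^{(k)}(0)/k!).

L = (9 + 36·x)·Dx + (-1 + 21·x + 45·x^2)·Dx^2 + (-1 - 2·x + 6·x^2 + 9·x^3)·Dx^3  (order 3).
h: a_k = 0, 0, -9/2, 3/2, -99/8, 99/20, …
ICs: h(0) = 0, h′(0) = 0, h′′(0) = -9.

f: a_k = 0, 3, -9/2, 9, -81/4, 243/5, …
g: a_k = -3, -3, -12, -21, -57, -120, …
Product ⇒ symmetric product L₀, ord ≤ 2.
∫: right-multiply L₀ by Dx.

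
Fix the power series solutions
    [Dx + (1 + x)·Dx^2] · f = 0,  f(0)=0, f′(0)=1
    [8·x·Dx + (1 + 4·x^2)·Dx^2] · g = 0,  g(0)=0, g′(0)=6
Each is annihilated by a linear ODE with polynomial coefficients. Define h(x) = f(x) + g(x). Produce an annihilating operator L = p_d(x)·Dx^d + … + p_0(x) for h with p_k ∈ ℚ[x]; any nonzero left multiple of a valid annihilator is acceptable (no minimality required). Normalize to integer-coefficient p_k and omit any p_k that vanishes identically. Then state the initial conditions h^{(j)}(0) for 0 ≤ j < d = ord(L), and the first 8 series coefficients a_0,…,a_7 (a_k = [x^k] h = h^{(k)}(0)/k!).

L = (-8 - 24·x + 96·x^2 + 32·x^3)·Dx + (-10 - 16·x + 72·x^2 + 192·x^3 + 64·x^4)·Dx^2 + (-1 + 7·x + 8·x^2 + 32·x^3 + 48·x^4 + 16·x^5)·Dx^3  (order 3).
h: a_k = 0, 7, -1/2, -23/3, -1/4, 97/5, -1/6, -383/7, …
ICs: h(0) = 0, h′(0) = 7, h′′(0) = -1.

f: a_k = 0, 1, -1/2, 1/3, -1/4, 1/5, -1/6, 1/7, …
g: a_k = 0, 6, 0, -8, 0, 96/5, 0, -384/7, …
Sum ⇒ L₀ = lclm(L_f,L_g) in ℚ(x)⟨Dx⟩.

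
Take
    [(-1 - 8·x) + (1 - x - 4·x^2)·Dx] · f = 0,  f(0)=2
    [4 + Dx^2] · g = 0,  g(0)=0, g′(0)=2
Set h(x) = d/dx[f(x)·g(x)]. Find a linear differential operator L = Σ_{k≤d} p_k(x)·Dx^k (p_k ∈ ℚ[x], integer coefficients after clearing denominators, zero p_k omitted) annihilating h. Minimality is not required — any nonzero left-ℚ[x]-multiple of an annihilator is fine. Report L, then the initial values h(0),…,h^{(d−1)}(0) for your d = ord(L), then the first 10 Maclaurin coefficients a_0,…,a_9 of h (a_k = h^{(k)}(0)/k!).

f: a_k = 2, 2, 10, 18, 58, 130, 362, 882, 2330, 5858, …
g: a_k = 0, 2, 0, -4/3, 0, 4/15, 0, -8/315, 0, 4/2835, …
Sym-product of L_f,L_g gives L₀ (≤ ord 2).
Differentiate: ansatz ord ≤ ord L₀ ⇒ L.
L = (18 - 8·x - 28·x^2 + 32·x^3 + 64·x^4) + (4 + 34·x + 24·x^2 + 64·x^3)·Dx + (-1 + x^2 + 8·x^3 + 16·x^4)·Dx^2  (order 2).
h: a_k = 4, 8, 52, 400/3, 516, 7096/5, 204524/45, 4020448/315, 11885876/315, 8565112/81, …
ICs: h(0) = 4, h′(0) = 8.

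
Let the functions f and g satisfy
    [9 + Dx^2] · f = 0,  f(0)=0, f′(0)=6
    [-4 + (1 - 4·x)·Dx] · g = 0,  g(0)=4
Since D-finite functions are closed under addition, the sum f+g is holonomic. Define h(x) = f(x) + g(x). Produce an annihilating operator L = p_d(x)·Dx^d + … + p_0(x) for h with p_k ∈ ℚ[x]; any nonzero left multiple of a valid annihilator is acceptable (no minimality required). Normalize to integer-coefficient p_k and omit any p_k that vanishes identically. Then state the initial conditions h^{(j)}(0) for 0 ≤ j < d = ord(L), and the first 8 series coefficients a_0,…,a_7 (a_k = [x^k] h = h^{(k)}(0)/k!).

L = (-3780 + 2592·x - 5184·x^2) + (369 - 2124·x + 3888·x^2 - 5184·x^3)·Dx + (-420 + 288·x - 576·x^2)·Dx^2 + (41 - 236·x + 432·x^2 - 576·x^3)·Dx^3  (order 3).
h: a_k = 4, 22, 64, 247, 1024, 82001/20, 16384, 18349837/280, …
ICs: h(0) = 4, h′(0) = 22, h′′(0) = 128.

f: a_k = 0, 6, 0, -9, 0, 81/20, 0, -243/280, …
g: a_k = 4, 16, 64, 256, 1024, 4096, 16384, 65536, …
L₀ := lclm(L_f,L_g); ord L₀ ≤ 2+1.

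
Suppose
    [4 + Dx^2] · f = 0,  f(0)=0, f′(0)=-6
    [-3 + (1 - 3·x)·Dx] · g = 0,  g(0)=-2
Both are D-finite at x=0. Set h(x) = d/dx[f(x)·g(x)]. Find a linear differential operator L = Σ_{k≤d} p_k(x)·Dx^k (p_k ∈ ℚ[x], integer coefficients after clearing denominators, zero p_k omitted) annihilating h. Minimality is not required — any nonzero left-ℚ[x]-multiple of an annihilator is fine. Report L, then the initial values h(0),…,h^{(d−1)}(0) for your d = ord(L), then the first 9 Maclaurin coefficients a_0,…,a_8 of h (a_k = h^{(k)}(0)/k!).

L = (-14 - 24·x + 36·x^2) + (-6 + 18·x)·Dx + (1 - 6·x + 9·x^2)·Dx^2  (order 2).
h: a_k = 12, 72, 300, 1200, 4508, 81144/5, 851996/15, 6815968/35, 9858812/15, …
ICs: h(0) = 12, h′(0) = 72.

f: a_k = 0, -6, 0, 4, 0, -4/5, 0, 8/105, 0, …
g: a_k = -2, -6, -18, -54, -162, -486, -1458, -4374, -13122, …
Sym-product of L_f,L_g gives L₀ (≤ ord 2).
h₀' ⇒ L via d/dx closure of L₀.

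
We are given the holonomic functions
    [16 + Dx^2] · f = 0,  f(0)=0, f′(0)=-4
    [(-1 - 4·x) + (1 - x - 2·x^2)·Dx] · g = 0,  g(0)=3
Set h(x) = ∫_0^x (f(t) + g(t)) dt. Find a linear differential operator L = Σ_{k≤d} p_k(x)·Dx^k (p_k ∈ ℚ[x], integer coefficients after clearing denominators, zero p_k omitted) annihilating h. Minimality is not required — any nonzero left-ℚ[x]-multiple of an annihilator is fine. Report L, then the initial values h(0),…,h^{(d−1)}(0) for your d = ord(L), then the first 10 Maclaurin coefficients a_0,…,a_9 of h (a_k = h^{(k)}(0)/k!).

L = (-368 - 1408·x + 256·x^2 - 512·x^3 - 2560·x^4 - 2048·x^5)·Dx + (176 - 336·x - 384·x^2 + 1024·x^3 + 384·x^4 - 1536·x^5 - 1024·x^6)·Dx^2 + (-23 - 88·x + 16·x^2 - 32·x^3 - 160·x^4 - 128·x^5)·Dx^3 + (11 - 21·x - 24·x^2 + 64·x^3 + 24·x^4 - 96·x^5 - 64·x^6)·Dx^4  (order 4).
h: a_k = 0, 3, -1/2, 3, 77/12, 33/5, 817/90, 129/7, 81349/2520, 57, …
ICs: h(0) = 0, h′(0) = 3, h′′(0) = -1, h′′′(0) = 18.

f: a_k = 0, -4, 0, 32/3, 0, -128/15, 0, 1024/315, 0, -2048/2835, …
g: a_k = 3, 3, 9, 15, 33, 63, 129, 255, 513, 1023, …
f+g: L₀ = lclm(L_f,L_g), ord ≤ 2+1.
h=∫h₀ ⇒ L = L₀·Dx.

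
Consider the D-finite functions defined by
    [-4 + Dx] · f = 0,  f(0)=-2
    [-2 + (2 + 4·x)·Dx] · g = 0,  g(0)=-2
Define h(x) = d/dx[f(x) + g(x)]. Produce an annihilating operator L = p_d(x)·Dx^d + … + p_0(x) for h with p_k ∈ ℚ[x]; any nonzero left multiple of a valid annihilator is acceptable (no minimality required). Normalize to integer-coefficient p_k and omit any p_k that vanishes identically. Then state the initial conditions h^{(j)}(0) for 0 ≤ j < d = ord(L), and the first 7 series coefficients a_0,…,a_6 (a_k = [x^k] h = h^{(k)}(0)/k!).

L = (-28 - 32·x) + (-13 - 64·x - 64·x^2)·Dx + (5 + 18·x + 16·x^2)·Dx^2  (order 2).
h: a_k = -10, -30, -67, -241/3, -1129/12, -3151/60, -26779/360, …
ICs: h(0) = -10, h′(0) = -30.

f: a_k = -2, -8, -16, -64/3, -64/3, -256/15, -512/45, …
g: a_k = -2, -2, 1, -1, 5/4, -7/4, 21/8, …
h₀=f+g: left-lcm gives L₀, ord ≤ 2.
Differentiate: ansatz ord ≤ ord L₀ ⇒ L.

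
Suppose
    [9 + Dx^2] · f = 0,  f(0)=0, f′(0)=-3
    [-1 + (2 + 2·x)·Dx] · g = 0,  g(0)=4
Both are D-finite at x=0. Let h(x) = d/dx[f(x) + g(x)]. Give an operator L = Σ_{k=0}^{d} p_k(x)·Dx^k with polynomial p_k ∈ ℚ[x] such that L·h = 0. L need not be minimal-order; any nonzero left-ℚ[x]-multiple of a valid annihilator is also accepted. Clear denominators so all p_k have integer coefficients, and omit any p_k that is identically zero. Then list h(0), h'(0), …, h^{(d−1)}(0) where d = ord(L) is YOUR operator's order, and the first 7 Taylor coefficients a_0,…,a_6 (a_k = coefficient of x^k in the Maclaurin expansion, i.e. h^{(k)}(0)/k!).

L = (-153 - 216·x - 108·x^2) + (-234 - 666·x - 648·x^2 - 216·x^3)·Dx + (-17 - 24·x - 12·x^2)·Dx^2 + (-26 - 74·x - 72·x^2 - 24·x^3)·Dx^3  (order 3).
h: a_k = -1, -1, 57/4, -5/8, -613/64, -63/128, 8931/2560, …
ICs: h(0) = -1, h′(0) = -1, h′′(0) = 57/2.

f: a_k = 0, -3, 0, 9/2, 0, -81/40, 0, …
g: a_k = 4, 2, -1/2, 1/4, -5/32, 7/64, -21/256, …
h₀=f+g: left-lcm gives L₀, ord ≤ 3.
Derive L from L₀ (diff closure).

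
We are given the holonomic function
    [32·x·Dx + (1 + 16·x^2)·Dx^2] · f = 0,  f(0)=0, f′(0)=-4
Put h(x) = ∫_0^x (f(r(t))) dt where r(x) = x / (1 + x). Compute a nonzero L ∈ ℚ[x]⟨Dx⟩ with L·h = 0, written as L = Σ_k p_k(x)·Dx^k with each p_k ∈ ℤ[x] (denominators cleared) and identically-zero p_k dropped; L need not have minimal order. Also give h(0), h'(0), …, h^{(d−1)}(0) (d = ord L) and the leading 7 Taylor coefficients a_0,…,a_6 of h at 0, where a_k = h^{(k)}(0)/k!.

f: a_k = 0, -4, 0, 64/3, 0, -1024/5, 0, …
Change of var in L_f (x↦r) gives L₀.
h=∫₀ˣh₀: take L = L₀·Dx.
L = (2 + 34·x)·Dx^2 + (1 + 2·x + 17·x^2)·Dx^3  (order 3).
h: a_k = 0, 0, -2, 4/3, 13/3, -12, -202/15, …
ICs: h(0) = 0, h′(0) = 0, h′′(0) = -4.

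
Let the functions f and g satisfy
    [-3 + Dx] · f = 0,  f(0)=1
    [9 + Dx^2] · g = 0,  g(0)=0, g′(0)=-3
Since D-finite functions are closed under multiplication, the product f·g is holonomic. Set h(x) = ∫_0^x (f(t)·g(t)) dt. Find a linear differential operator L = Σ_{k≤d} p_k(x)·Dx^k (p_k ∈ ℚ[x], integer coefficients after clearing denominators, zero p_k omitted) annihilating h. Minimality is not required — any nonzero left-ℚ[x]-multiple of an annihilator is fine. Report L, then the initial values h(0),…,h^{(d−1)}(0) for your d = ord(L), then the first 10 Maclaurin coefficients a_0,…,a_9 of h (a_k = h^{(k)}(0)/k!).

L = 18·Dx - 6·Dx^2 + Dx^3  (order 3).
h: a_k = 0, 0, -3/2, -3, -9/4, 0, 27/20, 81/70, 243/560, 0, …
ICs: h(0) = 0, h′(0) = 0, h′′(0) = -3.

f: a_k = 1, 3, 9/2, 9/2, 27/8, 81/40, 81/80, 243/560, 729/4480, 243/4480, …
g: a_k = 0, -3, 0, 9/2, 0, -81/40, 0, 243/560, 0, -243/4480, …
Sym-product of L_f,L_g gives L₀ (≤ ord 2).
h=∫h₀ ⇒ L = L₀·Dx.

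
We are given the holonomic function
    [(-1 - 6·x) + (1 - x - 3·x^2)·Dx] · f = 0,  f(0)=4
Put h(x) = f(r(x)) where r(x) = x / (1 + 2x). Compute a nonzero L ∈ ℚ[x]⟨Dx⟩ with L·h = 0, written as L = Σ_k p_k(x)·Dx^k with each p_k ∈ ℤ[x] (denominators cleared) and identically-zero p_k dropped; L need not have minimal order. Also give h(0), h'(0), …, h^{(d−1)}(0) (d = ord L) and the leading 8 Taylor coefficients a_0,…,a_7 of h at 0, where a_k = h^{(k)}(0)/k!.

L = (1 + 8·x) + (-1 - 5·x - 5·x^2 + 2·x^3)·Dx  (order 1).
h: a_k = 4, 4, 8, -20, 68, -224, 740, -2444, …
ICs: h(0) = 4.

f: a_k = 4, 4, 16, 28, 76, 160, 388, 868, …
Change of var in L_f (x↦r) gives L₀.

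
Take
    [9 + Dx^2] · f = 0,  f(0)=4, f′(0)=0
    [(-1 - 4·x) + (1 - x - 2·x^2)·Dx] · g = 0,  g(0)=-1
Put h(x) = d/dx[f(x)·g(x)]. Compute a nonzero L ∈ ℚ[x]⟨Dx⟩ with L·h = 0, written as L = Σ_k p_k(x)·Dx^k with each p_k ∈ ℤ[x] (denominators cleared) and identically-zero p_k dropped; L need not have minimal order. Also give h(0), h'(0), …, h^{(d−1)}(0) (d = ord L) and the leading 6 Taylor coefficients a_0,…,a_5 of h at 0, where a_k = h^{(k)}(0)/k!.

f: a_k = 4, 0, -18, 0, 27/2, 0, …
g: a_k = -1, -1, -3, -5, -11, -21, …
h₀=f·g: eliminate ⇒ L₀, order ≤ 2·1.
h=h₀': d/dx-closure on L₀ ⇒ L.
L = (-33 - 162·x - 243·x^2 + 324·x^3 + 324·x^4) + (-6 - 6·x + 108·x^2 + 144·x^3)·Dx + (5 - 14·x - 19·x^2 + 36·x^3 + 36·x^4)·Dx^2  (order 2).
h: a_k = -4, 12, -6, -14, -75/2, -627/10, …
ICs: h(0) = -4, h′(0) = 12.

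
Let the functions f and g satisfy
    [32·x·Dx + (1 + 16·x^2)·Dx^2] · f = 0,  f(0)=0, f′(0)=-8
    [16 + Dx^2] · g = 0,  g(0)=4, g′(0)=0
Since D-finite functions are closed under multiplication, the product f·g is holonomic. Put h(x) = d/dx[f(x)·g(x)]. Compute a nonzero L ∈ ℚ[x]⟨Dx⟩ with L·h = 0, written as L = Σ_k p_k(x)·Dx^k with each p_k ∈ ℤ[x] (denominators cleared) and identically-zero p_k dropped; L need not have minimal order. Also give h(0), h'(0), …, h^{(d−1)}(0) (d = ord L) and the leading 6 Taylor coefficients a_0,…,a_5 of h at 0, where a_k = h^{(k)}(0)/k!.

L = (14080 + 602112·x^2 + 15106048·x^4 + 50331648·x^6 + 100663296·x^8 + 268435456·x^10 + 2147483648·x^12) + (8704·x + 581632·x^3 + 9175040·x^5 + 41943040·x^7 + 167772160·x^9 + 536870912·x^11)·Dx + (960 + 43520·x^2 + 1093632·x^4 + 4849664·x^6 + 16777216·x^8 + 67108864·x^10 + 268435456·x^12)·Dx^2 + (544·x + 36352·x^3 + 573440·x^5 + 2621440·x^7 + 10485760·x^9 + 33554432·x^11)·Dx^3 + (5 + 368·x^2 + 9344·x^4 + 106496·x^6 + 655360·x^8 + 3145728·x^10 + 8388608·x^12)·Dx^4  (order 4).
h: a_k = -32, 0, 1280, 0, -50176/3, 0, …
ICs: h(0) = -32, h′(0) = 0, h′′(0) = 2560, h′′′(0) = 0.

f: a_k = 0, -8, 0, 128/3, 0, -2048/5, …
g: a_k = 4, 0, -32, 0, 128/3, 0, …
h₀=f·g: eliminate ⇒ L₀, order ≤ 2·2.
h₀' ⇒ L via d/dx closure of L₀.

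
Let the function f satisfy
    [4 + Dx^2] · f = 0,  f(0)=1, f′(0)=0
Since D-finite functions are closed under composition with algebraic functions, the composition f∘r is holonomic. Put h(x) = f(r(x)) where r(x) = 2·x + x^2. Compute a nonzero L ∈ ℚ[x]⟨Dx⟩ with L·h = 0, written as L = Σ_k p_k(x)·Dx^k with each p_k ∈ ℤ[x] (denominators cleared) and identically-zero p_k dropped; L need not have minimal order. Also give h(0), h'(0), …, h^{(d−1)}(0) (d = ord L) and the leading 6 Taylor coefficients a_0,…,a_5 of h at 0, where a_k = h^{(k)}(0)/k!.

f: a_k = 1, 0, -2, 0, 2/3, 0, …
L₀ from L_f via x↦r, Dx↦r'^{-1}Dx.
L = (16 + 48·x + 48·x^2 + 16·x^3) - Dx + (1 + x)·Dx^2  (order 2).
h: a_k = 1, 0, -8, -8, 26/3, 64/3, …
ICs: h(0) = 1, h′(0) = 0.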